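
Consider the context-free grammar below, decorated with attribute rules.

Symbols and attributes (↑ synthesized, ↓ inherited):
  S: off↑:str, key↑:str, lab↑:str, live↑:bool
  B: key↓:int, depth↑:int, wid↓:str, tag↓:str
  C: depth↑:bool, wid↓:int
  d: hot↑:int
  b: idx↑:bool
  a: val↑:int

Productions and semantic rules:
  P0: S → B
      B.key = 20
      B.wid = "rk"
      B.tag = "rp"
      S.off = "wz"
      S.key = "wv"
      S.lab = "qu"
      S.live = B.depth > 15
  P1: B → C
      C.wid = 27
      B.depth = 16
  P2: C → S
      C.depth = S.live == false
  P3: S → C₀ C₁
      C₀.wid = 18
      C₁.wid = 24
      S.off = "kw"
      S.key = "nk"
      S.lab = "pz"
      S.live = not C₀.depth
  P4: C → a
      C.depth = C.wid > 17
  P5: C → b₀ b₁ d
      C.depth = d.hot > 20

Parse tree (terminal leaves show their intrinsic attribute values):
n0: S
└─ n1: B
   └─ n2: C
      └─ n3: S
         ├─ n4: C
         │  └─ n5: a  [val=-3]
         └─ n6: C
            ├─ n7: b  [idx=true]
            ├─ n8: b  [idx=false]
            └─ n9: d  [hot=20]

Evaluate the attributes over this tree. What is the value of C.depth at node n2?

1. n1.key = 20  [20]
2. n1.wid = "rk"  ["rk"]
3. n1.tag = "rp"  ["rp"]
4. n2.wid = 27  [27]
5. n4.wid = 18  [18]
6. n5.val = -3  [terminal]
7. n4.depth = true  [C.wid > 17]
8. n6.wid = 24  [24]
9. n7.idx = true  [terminal]
10. n8.idx = false  [terminal]
11. n9.hot = 20  [terminal]
12. n6.depth = false  [d.hot > 20]
13. n3.off = "kw"  ["kw"]
14. n3.key = "nk"  ["nk"]
15. n3.lab = "pz"  ["pz"]
16. n3.live = false  [not C₀.depth]
17. n2.depth = true  [S.live == false]
18. n1.depth = 16  [16]
19. n0.off = "wz"  ["wz"]
20. n0.key = "wv"  ["wv"]
21. n0.lab = "qu"  ["qu"]
22. n0.live = true  [B.depth > 15]

true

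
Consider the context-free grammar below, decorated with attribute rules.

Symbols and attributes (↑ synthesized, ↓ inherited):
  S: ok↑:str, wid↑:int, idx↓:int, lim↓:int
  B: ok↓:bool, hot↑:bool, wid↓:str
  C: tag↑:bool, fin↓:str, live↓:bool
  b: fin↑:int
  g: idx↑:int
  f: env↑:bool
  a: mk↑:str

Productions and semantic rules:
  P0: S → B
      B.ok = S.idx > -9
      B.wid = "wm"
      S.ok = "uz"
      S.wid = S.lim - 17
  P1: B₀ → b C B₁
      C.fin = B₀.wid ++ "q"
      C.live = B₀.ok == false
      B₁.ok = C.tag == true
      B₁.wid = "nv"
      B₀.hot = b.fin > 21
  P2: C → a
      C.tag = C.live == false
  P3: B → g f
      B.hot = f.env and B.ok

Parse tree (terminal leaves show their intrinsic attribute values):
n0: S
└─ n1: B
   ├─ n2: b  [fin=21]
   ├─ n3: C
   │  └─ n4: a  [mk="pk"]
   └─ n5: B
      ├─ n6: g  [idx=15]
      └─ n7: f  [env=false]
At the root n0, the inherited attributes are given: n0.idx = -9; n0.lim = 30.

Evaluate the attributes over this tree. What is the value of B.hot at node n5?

1. n0.idx = -9  [given at root]
2. n0.lim = 30  [given at root]
3. n1.ok = false  [S.idx > -9]
4. n1.wid = "wm"  ["wm"]
5. n2.fin = 21  [terminal]
6. n3.fin = "wmq"  [B₀.wid ++ "q"]
7. n3.live = true  [B₀.ok == false]
8. n4.mk = "pk"  [terminal]
9. n3.tag = false  [C.live == false]
10. n5.ok = false  [C.tag == true]
11. n5.wid = "nv"  ["nv"]
12. n6.idx = 15  [terminal]
13. n7.env = false  [terminal]
14. n5.hot = false  [f.env and B.ok]
15. n1.hot = false  [b.fin > 21]
16. n0.ok = "uz"  ["uz"]
17. n0.wid = 13  [S.lim - 17]

false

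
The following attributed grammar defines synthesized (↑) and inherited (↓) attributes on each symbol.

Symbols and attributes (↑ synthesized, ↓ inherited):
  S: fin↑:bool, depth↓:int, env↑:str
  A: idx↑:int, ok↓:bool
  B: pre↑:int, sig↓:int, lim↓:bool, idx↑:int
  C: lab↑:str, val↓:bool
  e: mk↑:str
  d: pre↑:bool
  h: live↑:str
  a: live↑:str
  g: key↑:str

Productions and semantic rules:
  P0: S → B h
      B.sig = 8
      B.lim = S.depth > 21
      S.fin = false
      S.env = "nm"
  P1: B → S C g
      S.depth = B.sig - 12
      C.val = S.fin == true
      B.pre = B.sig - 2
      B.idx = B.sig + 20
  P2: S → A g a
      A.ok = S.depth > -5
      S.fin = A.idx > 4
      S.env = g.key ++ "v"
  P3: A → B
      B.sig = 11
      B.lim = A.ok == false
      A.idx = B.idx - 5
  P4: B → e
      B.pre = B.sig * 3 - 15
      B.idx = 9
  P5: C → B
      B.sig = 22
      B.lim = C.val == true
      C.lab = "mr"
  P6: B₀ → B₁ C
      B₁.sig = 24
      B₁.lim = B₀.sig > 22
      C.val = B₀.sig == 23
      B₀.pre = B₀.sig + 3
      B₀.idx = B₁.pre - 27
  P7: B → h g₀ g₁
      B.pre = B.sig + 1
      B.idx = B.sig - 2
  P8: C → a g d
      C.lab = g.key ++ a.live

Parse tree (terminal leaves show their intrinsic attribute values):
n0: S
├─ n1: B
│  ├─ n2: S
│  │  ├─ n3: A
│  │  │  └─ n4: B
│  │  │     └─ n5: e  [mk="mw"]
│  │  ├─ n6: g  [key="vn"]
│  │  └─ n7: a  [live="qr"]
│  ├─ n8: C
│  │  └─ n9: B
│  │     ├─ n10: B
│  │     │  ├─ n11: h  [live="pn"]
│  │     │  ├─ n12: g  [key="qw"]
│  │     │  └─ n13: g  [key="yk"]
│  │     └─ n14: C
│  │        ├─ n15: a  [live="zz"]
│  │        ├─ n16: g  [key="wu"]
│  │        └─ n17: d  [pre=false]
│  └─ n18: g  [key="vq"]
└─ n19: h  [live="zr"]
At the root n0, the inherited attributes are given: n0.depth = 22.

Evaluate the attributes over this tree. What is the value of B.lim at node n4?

false

1. n0.depth = 22  [given at root]
2. n1.sig = 8  [8]
3. n1.lim = true  [S.depth > 21]
4. n2.depth = -4  [B.sig - 12]
5. n3.ok = true  [S.depth > -5]
6. n4.sig = 11  [11]
7. n4.lim = false  [A.ok == false]
8. n5.mk = "mw"  [terminal]
9. n4.pre = 18  [B.sig * 3 - 15]
10. n4.idx = 9  [9]
11. n3.idx = 4  [B.idx - 5]
12. n6.key = "vn"  [terminal]
13. n7.live = "qr"  [terminal]
14. n2.fin = false  [A.idx > 4]
15. n2.env = "vnv"  [g.key ++ "v"]
16. n8.val = false  [S.fin == true]
17. n9.sig = 22  [22]
18. n9.lim = false  [C.val == true]
19. n10.sig = 24  [24]
20. n10.lim = false  [B₀.sig > 22]
21. n11.live = "pn"  [terminal]
22. n12.key = "qw"  [terminal]
23. n13.key = "yk"  [terminal]
24. n10.pre = 25  [B.sig + 1]
25. n10.idx = 22  [B.sig - 2]
26. n14.val = false  [B₀.sig == 23]
27. n15.live = "zz"  [terminal]
28. n16.key = "wu"  [terminal]
29. n17.pre = false  [terminal]
30. n14.lab = "wuzz"  [g.key ++ a.live]
31. n9.pre = 25  [B₀.sig + 3]
32. n9.idx = -2  [B₁.pre - 27]
33. n8.lab = "mr"  ["mr"]
34. n18.key = "vq"  [terminal]
35. n1.pre = 6  [B.sig - 2]
36. n1.idx = 28  [B.sig + 20]
37. n19.live = "zr"  [terminal]
38. n0.fin = false  [false]
39. n0.env = "nm"  ["nm"]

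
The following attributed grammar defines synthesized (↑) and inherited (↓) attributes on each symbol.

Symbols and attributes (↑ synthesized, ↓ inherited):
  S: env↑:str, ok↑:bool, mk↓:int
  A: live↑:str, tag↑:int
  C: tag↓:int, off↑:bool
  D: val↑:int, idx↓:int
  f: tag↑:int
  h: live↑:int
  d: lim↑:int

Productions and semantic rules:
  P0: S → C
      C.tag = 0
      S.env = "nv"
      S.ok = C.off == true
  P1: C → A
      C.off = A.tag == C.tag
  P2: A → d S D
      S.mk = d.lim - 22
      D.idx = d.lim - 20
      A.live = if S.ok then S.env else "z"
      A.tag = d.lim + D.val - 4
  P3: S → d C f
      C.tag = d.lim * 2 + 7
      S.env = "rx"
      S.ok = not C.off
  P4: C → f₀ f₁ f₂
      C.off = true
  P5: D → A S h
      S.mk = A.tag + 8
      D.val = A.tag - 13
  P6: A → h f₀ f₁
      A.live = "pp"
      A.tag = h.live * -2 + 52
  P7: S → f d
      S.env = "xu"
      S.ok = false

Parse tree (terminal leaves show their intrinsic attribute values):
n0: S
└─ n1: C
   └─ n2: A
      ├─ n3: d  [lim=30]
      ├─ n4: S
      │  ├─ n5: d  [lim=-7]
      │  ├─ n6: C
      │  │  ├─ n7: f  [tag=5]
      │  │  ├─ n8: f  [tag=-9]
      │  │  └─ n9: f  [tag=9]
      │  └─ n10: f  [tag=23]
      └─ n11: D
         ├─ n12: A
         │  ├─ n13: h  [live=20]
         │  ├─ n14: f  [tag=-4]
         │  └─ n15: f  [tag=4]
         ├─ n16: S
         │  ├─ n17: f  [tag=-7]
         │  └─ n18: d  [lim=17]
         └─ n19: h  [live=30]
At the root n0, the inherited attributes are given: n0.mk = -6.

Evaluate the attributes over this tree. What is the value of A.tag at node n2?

1. n0.mk = -6  [given at root]
2. n1.tag = 0  [0]
3. n3.lim = 30  [terminal]
4. n4.mk = 8  [d.lim - 22]
5. n5.lim = -7  [terminal]
6. n6.tag = -7  [d.lim * 2 + 7]
7. n7.tag = 5  [terminal]
8. n8.tag = -9  [terminal]
9. n9.tag = 9  [terminal]
10. n6.off = true  [true]
11. n10.tag = 23  [terminal]
12. n4.env = "rx"  ["rx"]
13. n4.ok = false  [not C.off]
14. n11.idx = 10  [d.lim - 20]
15. n13.live = 20  [terminal]
16. n14.tag = -4  [terminal]
17. n15.tag = 4  [terminal]
18. n12.live = "pp"  ["pp"]
19. n12.tag = 12  [h.live * -2 + 52]
20. n16.mk = 20  [A.tag + 8]
21. n17.tag = -7  [terminal]
22. n18.lim = 17  [terminal]
23. n16.env = "xu"  ["xu"]
24. n16.ok = false  [false]
25. n19.live = 30  [terminal]
26. n11.val = -1  [A.tag - 13]
27. n2.live = "z"  [if S.ok then S.env else "z"]
28. n2.tag = 25  [d.lim + D.val - 4]
29. n1.off = false  [A.tag == C.tag]
30. n0.env = "nv"  ["nv"]
31. n0.ok = false  [C.off == true]

25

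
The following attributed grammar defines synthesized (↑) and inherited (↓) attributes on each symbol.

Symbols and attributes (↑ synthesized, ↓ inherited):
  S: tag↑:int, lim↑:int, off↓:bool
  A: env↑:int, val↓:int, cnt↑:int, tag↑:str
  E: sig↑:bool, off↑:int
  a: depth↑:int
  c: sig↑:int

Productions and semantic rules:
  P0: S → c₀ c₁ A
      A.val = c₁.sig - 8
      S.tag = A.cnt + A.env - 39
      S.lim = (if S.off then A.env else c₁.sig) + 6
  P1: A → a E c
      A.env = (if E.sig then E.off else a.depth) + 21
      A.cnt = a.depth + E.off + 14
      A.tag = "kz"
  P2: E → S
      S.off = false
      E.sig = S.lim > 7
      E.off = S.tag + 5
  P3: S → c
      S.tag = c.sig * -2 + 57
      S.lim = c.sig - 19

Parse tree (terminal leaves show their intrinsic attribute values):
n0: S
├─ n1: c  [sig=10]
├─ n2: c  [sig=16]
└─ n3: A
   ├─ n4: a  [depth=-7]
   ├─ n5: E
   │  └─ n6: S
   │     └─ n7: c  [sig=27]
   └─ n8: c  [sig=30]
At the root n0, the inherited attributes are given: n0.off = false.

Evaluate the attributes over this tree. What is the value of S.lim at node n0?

1. n0.off = false  [given at root]
2. n1.sig = 10  [terminal]
3. n2.sig = 16  [terminal]
4. n3.val = 8  [c₁.sig - 8]
5. n4.depth = -7  [terminal]
6. n6.off = false  [false]
7. n7.sig = 27  [terminal]
8. n6.tag = 3  [c.sig * -2 + 57]
9. n6.lim = 8  [c.sig - 19]
10. n5.sig = true  [S.lim > 7]
11. n5.off = 8  [S.tag + 5]
12. n8.sig = 30  [terminal]
13. n3.env = 29  [(if E.sig then E.off else a.depth) + 21]
14. n3.cnt = 15  [a.depth + E.off + 14]
15. n3.tag = "kz"  ["kz"]
16. n0.tag = 5  [A.cnt + A.env - 39]
17. n0.lim = 22  [(if S.off then A.env else c₁.sig) + 6]

22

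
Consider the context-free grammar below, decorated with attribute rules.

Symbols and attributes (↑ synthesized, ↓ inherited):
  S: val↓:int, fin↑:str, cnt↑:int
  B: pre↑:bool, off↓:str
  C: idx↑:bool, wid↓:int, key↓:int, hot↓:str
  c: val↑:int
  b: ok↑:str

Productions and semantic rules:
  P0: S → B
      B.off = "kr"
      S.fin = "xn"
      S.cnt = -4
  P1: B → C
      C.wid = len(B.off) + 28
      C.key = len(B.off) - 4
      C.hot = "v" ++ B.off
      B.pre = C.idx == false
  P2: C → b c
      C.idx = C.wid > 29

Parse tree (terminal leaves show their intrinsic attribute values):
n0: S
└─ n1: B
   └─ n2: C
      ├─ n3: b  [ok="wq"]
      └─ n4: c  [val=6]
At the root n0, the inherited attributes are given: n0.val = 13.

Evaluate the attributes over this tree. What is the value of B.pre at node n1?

false

1. n0.val = 13  [given at root]
2. n1.off = "kr"  ["kr"]
3. n2.wid = 30  [len(B.off) + 28]
4. n2.key = -2  [len(B.off) - 4]
5. n2.hot = "vkr"  ["v" ++ B.off]
6. n3.ok = "wq"  [terminal]
7. n4.val = 6  [terminal]
8. n2.idx = true  [C.wid > 29]
9. n1.pre = false  [C.idx == false]
10. n0.fin = "xn"  ["xn"]
11. n0.cnt = -4  [-4]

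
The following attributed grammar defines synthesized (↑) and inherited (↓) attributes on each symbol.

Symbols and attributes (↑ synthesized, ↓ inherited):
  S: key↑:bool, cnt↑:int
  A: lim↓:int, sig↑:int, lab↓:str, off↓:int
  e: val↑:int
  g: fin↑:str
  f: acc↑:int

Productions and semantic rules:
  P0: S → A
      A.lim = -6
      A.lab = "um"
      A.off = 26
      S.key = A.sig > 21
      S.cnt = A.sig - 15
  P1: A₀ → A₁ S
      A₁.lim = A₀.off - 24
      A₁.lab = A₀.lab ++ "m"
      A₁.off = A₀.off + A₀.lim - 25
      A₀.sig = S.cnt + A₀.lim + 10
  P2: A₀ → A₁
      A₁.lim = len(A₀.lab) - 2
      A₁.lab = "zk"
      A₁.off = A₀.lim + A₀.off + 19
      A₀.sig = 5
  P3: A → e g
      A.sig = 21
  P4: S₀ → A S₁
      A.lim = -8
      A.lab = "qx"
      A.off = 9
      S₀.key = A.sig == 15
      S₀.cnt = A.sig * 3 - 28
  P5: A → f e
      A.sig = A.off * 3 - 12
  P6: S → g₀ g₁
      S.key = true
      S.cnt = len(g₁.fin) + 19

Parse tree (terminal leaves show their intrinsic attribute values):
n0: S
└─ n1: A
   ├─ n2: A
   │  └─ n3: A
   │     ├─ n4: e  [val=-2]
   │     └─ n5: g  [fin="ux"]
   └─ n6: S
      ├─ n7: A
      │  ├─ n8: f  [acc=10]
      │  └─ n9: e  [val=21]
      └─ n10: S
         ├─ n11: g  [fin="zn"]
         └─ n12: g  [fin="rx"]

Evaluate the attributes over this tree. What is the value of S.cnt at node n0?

1. n1.lim = -6  [-6]
2. n1.lab = "um"  ["um"]
3. n1.off = 26  [26]
4. n2.lim = 2  [A₀.off - 24]
5. n2.lab = "umm"  [A₀.lab ++ "m"]
6. n2.off = -5  [A₀.off + A₀.lim - 25]
7. n3.lim = 1  [len(A₀.lab) - 2]
8. n3.lab = "zk"  ["zk"]
9. n3.off = 16  [A₀.lim + A₀.off + 19]
10. n4.val = -2  [terminal]
11. n5.fin = "ux"  [terminal]
12. n3.sig = 21  [21]
13. n2.sig = 5  [5]
14. n7.lim = -8  [-8]
15. n7.lab = "qx"  ["qx"]
16. n7.off = 9  [9]
17. n8.acc = 10  [terminal]
18. n9.val = 21  [terminal]
19. n7.sig = 15  [A.off * 3 - 12]
20. n11.fin = "zn"  [terminal]
21. n12.fin = "rx"  [terminal]
22. n10.key = true  [true]
23. n10.cnt = 21  [len(g₁.fin) + 19]
24. n6.key = true  [A.sig == 15]
25. n6.cnt = 17  [A.sig * 3 - 28]
26. n1.sig = 21  [S.cnt + A₀.lim + 10]
27. n0.key = false  [A.sig > 21]
28. n0.cnt = 6  [A.sig - 15]

6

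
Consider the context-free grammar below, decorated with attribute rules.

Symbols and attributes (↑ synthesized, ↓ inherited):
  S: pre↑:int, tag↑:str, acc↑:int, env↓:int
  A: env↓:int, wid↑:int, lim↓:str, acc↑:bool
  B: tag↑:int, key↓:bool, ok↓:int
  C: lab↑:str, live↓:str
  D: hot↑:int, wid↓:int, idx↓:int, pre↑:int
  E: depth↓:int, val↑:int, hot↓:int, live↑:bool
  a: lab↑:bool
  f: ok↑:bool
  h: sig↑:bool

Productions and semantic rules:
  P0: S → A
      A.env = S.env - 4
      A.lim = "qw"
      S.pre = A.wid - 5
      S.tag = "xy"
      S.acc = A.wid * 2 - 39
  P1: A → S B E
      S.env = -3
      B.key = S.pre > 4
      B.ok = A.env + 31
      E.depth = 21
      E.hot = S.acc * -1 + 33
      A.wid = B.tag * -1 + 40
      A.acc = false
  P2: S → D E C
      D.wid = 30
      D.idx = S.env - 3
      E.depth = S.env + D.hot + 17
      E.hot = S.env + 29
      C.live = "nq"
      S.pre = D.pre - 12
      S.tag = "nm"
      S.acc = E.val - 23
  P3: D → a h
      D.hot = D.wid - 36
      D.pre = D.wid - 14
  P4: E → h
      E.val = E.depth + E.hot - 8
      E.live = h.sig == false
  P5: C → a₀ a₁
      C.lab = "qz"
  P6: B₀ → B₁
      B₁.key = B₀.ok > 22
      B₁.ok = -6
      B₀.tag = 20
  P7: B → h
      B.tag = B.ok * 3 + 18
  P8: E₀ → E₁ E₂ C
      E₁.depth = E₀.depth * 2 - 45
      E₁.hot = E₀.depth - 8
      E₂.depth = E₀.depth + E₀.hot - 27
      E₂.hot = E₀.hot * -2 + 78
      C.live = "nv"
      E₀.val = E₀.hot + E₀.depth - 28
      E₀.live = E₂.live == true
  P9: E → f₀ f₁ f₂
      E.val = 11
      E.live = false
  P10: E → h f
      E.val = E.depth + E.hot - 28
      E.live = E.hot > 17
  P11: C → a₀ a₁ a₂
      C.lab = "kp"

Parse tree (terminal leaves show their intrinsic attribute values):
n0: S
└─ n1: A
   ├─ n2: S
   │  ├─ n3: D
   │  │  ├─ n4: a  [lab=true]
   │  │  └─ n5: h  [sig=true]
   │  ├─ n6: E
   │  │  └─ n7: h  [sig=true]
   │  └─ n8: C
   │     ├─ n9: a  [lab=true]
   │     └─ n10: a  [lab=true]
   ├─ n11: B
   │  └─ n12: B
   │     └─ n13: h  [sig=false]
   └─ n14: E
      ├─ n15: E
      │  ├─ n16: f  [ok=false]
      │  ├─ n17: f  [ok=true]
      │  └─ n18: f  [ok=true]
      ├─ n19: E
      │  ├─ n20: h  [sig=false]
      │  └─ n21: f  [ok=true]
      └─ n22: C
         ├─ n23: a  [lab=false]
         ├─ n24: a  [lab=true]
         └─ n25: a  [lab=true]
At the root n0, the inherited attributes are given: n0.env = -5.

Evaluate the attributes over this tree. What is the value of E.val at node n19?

1. n0.env = -5  [given at root]
2. n1.env = -9  [S.env - 4]
3. n1.lim = "qw"  ["qw"]
4. n2.env = -3  [-3]
5. n3.wid = 30  [30]
6. n3.idx = -6  [S.env - 3]
7. n4.lab = true  [terminal]
8. n5.sig = true  [terminal]
9. n3.hot = -6  [D.wid - 36]
10. n3.pre = 16  [D.wid - 14]
11. n6.depth = 8  [S.env + D.hot + 17]
12. n6.hot = 26  [S.env + 29]
13. n7.sig = true  [terminal]
14. n6.val = 26  [E.depth + E.hot - 8]
15. n6.live = false  [h.sig == false]
16. n8.live = "nq"  ["nq"]
17. n9.lab = true  [terminal]
18. n10.lab = true  [terminal]
19. n8.lab = "qz"  ["qz"]
20. n2.pre = 4  [D.pre - 12]
21. n2.tag = "nm"  ["nm"]
22. n2.acc = 3  [E.val - 23]
23. n11.key = false  [S.pre > 4]
24. n11.ok = 22  [A.env + 31]
25. n12.key = false  [B₀.ok > 22]
26. n12.ok = -6  [-6]
27. n13.sig = false  [terminal]
28. n12.tag = 0  [B.ok * 3 + 18]
29. n11.tag = 20  [20]
30. n14.depth = 21  [21]
31. n14.hot = 30  [S.acc * -1 + 33]
32. n15.depth = -3  [E₀.depth * 2 - 45]
33. n15.hot = 13  [E₀.depth - 8]
34. n16.ok = false  [terminal]
35. n17.ok = true  [terminal]
36. n18.ok = true  [terminal]
37. n15.val = 11  [11]
38. n15.live = false  [false]
39. n19.depth = 24  [E₀.depth + E₀.hot - 27]
40. n19.hot = 18  [E₀.hot * -2 + 78]
41. n20.sig = false  [terminal]
42. n21.ok = true  [terminal]
43. n19.val = 14  [E.depth + E.hot - 28]
44. n19.live = true  [E.hot > 17]
45. n22.live = "nv"  ["nv"]
46. n23.lab = false  [terminal]
47. n24.lab = true  [terminal]
48. n25.lab = true  [terminal]
49. n22.lab = "kp"  ["kp"]
50. n14.val = 23  [E₀.hot + E₀.depth - 28]
51. n14.live = true  [E₂.live == true]
52. n1.wid = 20  [B.tag * -1 + 40]
53. n1.acc = false  [false]
54. n0.pre = 15  [A.wid - 5]
55. n0.tag = "xy"  ["xy"]
56. n0.acc = 1  [A.wid * 2 - 39]

14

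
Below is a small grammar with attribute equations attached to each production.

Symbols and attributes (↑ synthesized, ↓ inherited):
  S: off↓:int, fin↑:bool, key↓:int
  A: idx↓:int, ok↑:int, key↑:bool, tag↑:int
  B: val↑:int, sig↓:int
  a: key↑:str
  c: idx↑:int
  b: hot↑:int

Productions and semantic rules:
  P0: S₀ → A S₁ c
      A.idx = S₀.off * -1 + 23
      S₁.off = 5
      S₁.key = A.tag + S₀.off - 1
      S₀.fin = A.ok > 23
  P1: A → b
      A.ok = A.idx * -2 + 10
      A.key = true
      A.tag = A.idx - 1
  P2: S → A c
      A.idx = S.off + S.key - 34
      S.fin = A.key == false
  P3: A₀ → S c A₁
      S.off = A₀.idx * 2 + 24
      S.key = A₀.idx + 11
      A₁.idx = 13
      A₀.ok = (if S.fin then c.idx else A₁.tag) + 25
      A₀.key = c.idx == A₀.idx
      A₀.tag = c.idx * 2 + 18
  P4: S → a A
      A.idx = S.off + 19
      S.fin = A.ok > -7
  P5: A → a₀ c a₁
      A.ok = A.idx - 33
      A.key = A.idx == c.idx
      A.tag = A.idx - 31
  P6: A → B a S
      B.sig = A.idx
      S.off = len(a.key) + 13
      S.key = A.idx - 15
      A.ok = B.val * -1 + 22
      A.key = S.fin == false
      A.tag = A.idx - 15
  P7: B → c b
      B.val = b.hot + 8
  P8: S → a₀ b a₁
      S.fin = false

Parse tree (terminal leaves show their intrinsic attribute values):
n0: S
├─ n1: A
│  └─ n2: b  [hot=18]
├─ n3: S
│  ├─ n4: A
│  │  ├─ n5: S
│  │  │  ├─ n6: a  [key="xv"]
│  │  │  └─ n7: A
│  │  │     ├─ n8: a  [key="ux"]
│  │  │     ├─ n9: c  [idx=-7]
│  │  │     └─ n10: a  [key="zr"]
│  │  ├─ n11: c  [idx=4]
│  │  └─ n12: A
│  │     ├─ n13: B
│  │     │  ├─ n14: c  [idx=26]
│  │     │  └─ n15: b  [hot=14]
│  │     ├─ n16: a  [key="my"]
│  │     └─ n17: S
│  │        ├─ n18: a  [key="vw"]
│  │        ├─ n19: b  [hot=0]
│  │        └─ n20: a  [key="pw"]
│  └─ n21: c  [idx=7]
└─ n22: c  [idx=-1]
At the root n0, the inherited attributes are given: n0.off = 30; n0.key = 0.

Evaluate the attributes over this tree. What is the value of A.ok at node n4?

29

1. n0.off = 30  [given at root]
2. n0.key = 0  [given at root]
3. n1.idx = -7  [S₀.off * -1 + 23]
4. n2.hot = 18  [terminal]
5. n1.ok = 24  [A.idx * -2 + 10]
6. n1.key = true  [true]
7. n1.tag = -8  [A.idx - 1]
8. n3.off = 5  [5]
9. n3.key = 21  [A.tag + S₀.off - 1]
10. n4.idx = -8  [S.off + S.key - 34]
11. n5.off = 8  [A₀.idx * 2 + 24]
12. n5.key = 3  [A₀.idx + 11]
13. n6.key = "xv"  [terminal]
14. n7.idx = 27  [S.off + 19]
15. n8.key = "ux"  [terminal]
16. n9.idx = -7  [terminal]
17. n10.key = "zr"  [terminal]
18. n7.ok = -6  [A.idx - 33]
19. n7.key = false  [A.idx == c.idx]
20. n7.tag = -4  [A.idx - 31]
21. n5.fin = true  [A.ok > -7]
22. n11.idx = 4  [terminal]
23. n12.idx = 13  [13]
24. n13.sig = 13  [A.idx]
25. n14.idx = 26  [terminal]
26. n15.hot = 14  [terminal]
27. n13.val = 22  [b.hot + 8]
28. n16.key = "my"  [terminal]
29. n17.off = 15  [len(a.key) + 13]
30. n17.key = -2  [A.idx - 15]
31. n18.key = "vw"  [terminal]
32. n19.hot = 0  [terminal]
33. n20.key = "pw"  [terminal]
34. n17.fin = false  [false]
35. n12.ok = 0  [B.val * -1 + 22]
36. n12.key = true  [S.fin == false]
37. n12.tag = -2  [A.idx - 15]
38. n4.ok = 29  [(if S.fin then c.idx else A₁.tag) + 25]
39. n4.key = false  [c.idx == A₀.idx]
40. n4.tag = 26  [c.idx * 2 + 18]
41. n21.idx = 7  [terminal]
42. n3.fin = true  [A.key == false]
43. n22.idx = -1  [terminal]
44. n0.fin = true  [A.ok > 23]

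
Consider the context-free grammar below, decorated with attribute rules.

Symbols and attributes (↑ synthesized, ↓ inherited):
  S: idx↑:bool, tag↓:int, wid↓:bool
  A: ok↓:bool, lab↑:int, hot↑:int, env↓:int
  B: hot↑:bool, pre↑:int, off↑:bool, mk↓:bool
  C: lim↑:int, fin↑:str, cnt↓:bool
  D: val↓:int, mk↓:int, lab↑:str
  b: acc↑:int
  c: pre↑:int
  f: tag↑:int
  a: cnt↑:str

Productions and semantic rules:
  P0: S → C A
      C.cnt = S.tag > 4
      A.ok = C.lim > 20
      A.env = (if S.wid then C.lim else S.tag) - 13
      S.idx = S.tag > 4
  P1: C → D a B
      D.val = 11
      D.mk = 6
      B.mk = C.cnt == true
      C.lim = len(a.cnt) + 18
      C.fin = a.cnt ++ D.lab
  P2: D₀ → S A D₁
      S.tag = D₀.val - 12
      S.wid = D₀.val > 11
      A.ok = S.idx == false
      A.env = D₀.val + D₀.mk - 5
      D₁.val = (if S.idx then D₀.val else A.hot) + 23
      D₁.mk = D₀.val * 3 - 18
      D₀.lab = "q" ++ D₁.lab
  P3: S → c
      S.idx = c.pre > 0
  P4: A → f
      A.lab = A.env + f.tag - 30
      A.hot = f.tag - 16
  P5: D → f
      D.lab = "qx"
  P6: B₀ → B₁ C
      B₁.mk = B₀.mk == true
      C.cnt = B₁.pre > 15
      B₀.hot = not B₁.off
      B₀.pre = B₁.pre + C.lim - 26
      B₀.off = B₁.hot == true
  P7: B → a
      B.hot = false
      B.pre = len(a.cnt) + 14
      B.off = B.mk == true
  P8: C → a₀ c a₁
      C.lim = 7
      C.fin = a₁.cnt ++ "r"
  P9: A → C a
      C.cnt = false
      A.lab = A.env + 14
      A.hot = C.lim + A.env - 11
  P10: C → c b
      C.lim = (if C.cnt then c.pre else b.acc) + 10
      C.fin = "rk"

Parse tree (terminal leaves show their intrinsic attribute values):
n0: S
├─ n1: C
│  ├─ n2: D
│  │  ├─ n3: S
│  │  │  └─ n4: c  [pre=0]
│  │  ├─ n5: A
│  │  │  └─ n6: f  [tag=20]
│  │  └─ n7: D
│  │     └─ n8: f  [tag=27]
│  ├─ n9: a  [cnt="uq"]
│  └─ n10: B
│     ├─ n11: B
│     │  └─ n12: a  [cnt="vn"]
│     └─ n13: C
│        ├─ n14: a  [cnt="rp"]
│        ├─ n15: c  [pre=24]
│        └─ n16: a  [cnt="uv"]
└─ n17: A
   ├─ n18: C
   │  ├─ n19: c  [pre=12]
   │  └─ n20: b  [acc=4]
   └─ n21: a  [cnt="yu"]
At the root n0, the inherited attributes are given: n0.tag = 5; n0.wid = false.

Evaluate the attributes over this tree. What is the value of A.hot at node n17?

-5

1. n0.tag = 5  [given at root]
2. n0.wid = false  [given at root]
3. n1.cnt = true  [S.tag > 4]
4. n2.val = 11  [11]
5. n2.mk = 6  [6]
6. n3.tag = -1  [D₀.val - 12]
7. n3.wid = false  [D₀.val > 11]
8. n4.pre = 0  [terminal]
9. n3.idx = false  [c.pre > 0]
10. n5.ok = true  [S.idx == false]
11. n5.env = 12  [D₀.val + D₀.mk - 5]
12. n6.tag = 20  [terminal]
13. n5.lab = 2  [A.env + f.tag - 30]
14. n5.hot = 4  [f.tag - 16]
15. n7.val = 27  [(if S.idx then D₀.val else A.hot) + 23]
16. n7.mk = 15  [D₀.val * 3 - 18]
17. n8.tag = 27  [terminal]
18. n7.lab = "qx"  ["qx"]
19. n2.lab = "qqx"  ["q" ++ D₁.lab]
20. n9.cnt = "uq"  [terminal]
21. n10.mk = true  [C.cnt == true]
22. n11.mk = true  [B₀.mk == true]
23. n12.cnt = "vn"  [terminal]
24. n11.hot = false  [false]
25. n11.pre = 16  [len(a.cnt) + 14]
26. n11.off = true  [B.mk == true]
27. n13.cnt = true  [B₁.pre > 15]
28. n14.cnt = "rp"  [terminal]
29. n15.pre = 24  [terminal]
30. n16.cnt = "uv"  [terminal]
31. n13.lim = 7  [7]
32. n13.fin = "uvr"  [a₁.cnt ++ "r"]
33. n10.hot = false  [not B₁.off]
34. n10.pre = -3  [B₁.pre + C.lim - 26]
35. n10.off = false  [B₁.hot == true]
36. n1.lim = 20  [len(a.cnt) + 18]
37. n1.fin = "uqqqx"  [a.cnt ++ D.lab]
38. n17.ok = false  [C.lim > 20]
39. n17.env = -8  [(if S.wid then C.lim else S.tag) - 13]
40. n18.cnt = false  [false]
41. n19.pre = 12  [terminal]
42. n20.acc = 4  [terminal]
43. n18.lim = 14  [(if C.cnt then c.pre else b.acc) + 10]
44. n18.fin = "rk"  ["rk"]
45. n21.cnt = "yu"  [terminal]
46. n17.lab = 6  [A.env + 14]
47. n17.hot = -5  [C.lim + A.env - 11]
48. n0.idx = true  [S.tag > 4]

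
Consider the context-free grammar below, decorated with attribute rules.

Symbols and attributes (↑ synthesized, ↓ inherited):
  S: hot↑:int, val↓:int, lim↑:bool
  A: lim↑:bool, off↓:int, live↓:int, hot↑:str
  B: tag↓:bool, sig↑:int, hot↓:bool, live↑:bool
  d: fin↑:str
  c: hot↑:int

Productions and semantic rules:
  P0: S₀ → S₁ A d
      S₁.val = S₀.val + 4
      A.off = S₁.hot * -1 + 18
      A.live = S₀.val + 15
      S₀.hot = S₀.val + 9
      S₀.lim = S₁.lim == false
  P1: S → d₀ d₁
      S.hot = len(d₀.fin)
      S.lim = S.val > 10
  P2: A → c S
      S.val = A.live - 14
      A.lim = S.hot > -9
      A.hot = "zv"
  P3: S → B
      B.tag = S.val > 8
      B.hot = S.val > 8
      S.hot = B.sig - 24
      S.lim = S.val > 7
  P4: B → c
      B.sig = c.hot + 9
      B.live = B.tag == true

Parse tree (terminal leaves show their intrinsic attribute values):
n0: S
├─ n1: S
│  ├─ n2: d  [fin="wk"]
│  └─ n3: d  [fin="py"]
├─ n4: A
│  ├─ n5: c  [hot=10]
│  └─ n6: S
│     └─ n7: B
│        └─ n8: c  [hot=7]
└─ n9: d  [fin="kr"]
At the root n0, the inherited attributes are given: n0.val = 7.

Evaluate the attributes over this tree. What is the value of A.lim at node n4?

true

1. n0.val = 7  [given at root]
2. n1.val = 11  [S₀.val + 4]
3. n2.fin = "wk"  [terminal]
4. n3.fin = "py"  [terminal]
5. n1.hot = 2  [len(d₀.fin)]
6. n1.lim = true  [S.val > 10]
7. n4.off = 16  [S₁.hot * -1 + 18]
8. n4.live = 22  [S₀.val + 15]
9. n5.hot = 10  [terminal]
10. n6.val = 8  [A.live - 14]
11. n7.tag = false  [S.val > 8]
12. n7.hot = false  [S.val > 8]
13. n8.hot = 7  [terminal]
14. n7.sig = 16  [c.hot + 9]
15. n7.live = false  [B.tag == true]
16. n6.hot = -8  [B.sig - 24]
17. n6.lim = true  [S.val > 7]
18. n4.lim = true  [S.hot > -9]
19. n4.hot = "zv"  ["zv"]
20. n9.fin = "kr"  [terminal]
21. n0.hot = 16  [S₀.val + 9]
22. n0.lim = false  [S₁.lim == false]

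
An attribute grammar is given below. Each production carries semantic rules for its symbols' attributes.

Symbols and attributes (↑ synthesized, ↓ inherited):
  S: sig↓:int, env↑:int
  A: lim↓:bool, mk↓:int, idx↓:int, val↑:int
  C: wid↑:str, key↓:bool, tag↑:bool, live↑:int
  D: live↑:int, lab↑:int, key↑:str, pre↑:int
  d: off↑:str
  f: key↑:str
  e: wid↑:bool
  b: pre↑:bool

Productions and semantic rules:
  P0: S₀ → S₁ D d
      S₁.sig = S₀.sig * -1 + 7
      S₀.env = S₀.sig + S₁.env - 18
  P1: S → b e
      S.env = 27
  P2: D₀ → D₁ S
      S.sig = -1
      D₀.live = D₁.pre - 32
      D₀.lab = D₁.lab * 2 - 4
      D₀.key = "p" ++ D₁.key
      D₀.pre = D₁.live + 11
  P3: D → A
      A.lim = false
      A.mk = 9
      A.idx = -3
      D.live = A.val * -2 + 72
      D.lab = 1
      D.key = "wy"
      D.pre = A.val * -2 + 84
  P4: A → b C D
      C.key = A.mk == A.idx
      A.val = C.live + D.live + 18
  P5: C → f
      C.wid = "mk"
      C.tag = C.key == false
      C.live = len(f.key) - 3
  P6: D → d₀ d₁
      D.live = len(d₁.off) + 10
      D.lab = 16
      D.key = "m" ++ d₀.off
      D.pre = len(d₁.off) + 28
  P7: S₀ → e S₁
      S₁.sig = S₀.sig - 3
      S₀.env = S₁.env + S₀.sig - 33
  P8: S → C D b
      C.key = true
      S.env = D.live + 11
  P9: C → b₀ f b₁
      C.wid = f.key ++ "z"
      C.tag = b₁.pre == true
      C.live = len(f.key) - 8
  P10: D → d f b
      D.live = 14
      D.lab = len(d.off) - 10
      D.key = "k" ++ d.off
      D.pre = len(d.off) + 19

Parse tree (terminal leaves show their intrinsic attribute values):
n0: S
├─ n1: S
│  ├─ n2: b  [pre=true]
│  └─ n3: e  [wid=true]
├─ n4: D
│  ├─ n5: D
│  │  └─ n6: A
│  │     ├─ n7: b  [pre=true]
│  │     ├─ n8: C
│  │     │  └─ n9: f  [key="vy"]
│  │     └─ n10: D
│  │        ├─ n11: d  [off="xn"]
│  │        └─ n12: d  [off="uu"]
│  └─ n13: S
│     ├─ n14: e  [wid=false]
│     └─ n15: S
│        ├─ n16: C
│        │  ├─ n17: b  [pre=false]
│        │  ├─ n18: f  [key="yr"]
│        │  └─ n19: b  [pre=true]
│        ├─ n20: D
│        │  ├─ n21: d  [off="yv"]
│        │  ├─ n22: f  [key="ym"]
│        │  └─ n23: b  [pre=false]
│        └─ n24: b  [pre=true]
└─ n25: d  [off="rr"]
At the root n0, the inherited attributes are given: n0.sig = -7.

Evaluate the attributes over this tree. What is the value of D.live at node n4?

-6

1. n0.sig = -7  [given at root]
2. n1.sig = 14  [S₀.sig * -1 + 7]
3. n2.pre = true  [terminal]
4. n3.wid = true  [terminal]
5. n1.env = 27  [27]
6. n6.lim = false  [false]
7. n6.mk = 9  [9]
8. n6.idx = -3  [-3]
9. n7.pre = true  [terminal]
10. n8.key = false  [A.mk == A.idx]
11. n9.key = "vy"  [terminal]
12. n8.wid = "mk"  ["mk"]
13. n8.tag = true  [C.key == false]
14. n8.live = -1  [len(f.key) - 3]
15. n11.off = "xn"  [terminal]
16. n12.off = "uu"  [terminal]
17. n10.live = 12  [len(d₁.off) + 10]
18. n10.lab = 16  [16]
19. n10.key = "mxn"  ["m" ++ d₀.off]
20. n10.pre = 30  [len(d₁.off) + 28]
21. n6.val = 29  [C.live + D.live + 18]
22. n5.live = 14  [A.val * -2 + 72]
23. n5.lab = 1  [1]
24. n5.key = "wy"  ["wy"]
25. n5.pre = 26  [A.val * -2 + 84]
26. n13.sig = -1  [-1]
27. n14.wid = false  [terminal]
28. n15.sig = -4  [S₀.sig - 3]
29. n16.key = true  [true]
30. n17.pre = false  [terminal]
31. n18.key = "yr"  [terminal]
32. n19.pre = true  [terminal]
33. n16.wid = "yrz"  [f.key ++ "z"]
34. n16.tag = true  [b₁.pre == true]
35. n16.live = -6  [len(f.key) - 8]
36. n21.off = "yv"  [terminal]
37. n22.key = "ym"  [terminal]
38. n23.pre = false  [terminal]
39. n20.live = 14  [14]
40. n20.lab = -8  [len(d.off) - 10]
41. n20.key = "kyv"  ["k" ++ d.off]
42. n20.pre = 21  [len(d.off) + 19]
43. n24.pre = true  [terminal]
44. n15.env = 25  [D.live + 11]
45. n13.env = -9  [S₁.env + S₀.sig - 33]
46. n4.live = -6  [D₁.pre - 32]
47. n4.lab = -2  [D₁.lab * 2 - 4]
48. n4.key = "pwy"  ["p" ++ D₁.key]
49. n4.pre = 25  [D₁.live + 11]
50. n25.off = "rr"  [terminal]
51. n0.env = 2  [S₀.sig + S₁.env - 18]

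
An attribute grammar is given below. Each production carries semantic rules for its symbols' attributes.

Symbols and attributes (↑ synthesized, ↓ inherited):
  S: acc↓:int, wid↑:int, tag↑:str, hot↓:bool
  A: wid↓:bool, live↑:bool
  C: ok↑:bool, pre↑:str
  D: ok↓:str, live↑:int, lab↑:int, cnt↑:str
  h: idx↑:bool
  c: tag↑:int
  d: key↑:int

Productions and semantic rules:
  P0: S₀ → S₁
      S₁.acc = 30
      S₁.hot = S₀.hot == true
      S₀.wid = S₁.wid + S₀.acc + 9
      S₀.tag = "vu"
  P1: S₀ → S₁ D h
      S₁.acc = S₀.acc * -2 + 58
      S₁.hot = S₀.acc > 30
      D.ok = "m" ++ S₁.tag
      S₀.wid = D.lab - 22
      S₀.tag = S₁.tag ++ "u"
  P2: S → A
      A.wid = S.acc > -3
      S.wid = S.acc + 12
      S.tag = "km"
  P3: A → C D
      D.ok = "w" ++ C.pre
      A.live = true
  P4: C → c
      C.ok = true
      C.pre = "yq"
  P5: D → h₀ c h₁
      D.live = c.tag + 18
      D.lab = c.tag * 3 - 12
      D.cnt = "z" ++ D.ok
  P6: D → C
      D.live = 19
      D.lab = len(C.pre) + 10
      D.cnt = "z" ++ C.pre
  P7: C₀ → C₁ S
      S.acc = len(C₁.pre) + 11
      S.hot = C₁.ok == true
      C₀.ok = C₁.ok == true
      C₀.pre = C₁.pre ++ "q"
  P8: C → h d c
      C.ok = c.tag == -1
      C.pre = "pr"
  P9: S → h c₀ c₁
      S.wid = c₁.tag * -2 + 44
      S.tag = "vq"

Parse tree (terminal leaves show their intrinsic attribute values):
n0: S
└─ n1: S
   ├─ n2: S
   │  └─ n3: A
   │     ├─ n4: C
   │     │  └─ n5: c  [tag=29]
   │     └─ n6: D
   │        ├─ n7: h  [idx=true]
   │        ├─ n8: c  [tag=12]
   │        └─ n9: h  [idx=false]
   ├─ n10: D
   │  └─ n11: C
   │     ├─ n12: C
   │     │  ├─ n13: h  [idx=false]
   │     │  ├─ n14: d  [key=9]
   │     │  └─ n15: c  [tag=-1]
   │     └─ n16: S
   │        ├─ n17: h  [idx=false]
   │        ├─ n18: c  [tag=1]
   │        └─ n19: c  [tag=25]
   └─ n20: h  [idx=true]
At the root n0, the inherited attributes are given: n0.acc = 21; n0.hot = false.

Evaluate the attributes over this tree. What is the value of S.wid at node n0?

1. n0.acc = 21  [given at root]
2. n0.hot = false  [given at root]
3. n1.acc = 30  [30]
4. n1.hot = false  [S₀.hot == true]
5. n2.acc = -2  [S₀.acc * -2 + 58]
6. n2.hot = false  [S₀.acc > 30]
7. n3.wid = true  [S.acc > -3]
8. n5.tag = 29  [terminal]
9. n4.ok = true  [true]
10. n4.pre = "yq"  ["yq"]
11. n6.ok = "wyq"  ["w" ++ C.pre]
12. n7.idx = true  [terminal]
13. n8.tag = 12  [terminal]
14. n9.idx = false  [terminal]
15. n6.live = 30  [c.tag + 18]
16. n6.lab = 24  [c.tag * 3 - 12]
17. n6.cnt = "zwyq"  ["z" ++ D.ok]
18. n3.live = true  [true]
19. n2.wid = 10  [S.acc + 12]
20. n2.tag = "km"  ["km"]
21. n10.ok = "mkm"  ["m" ++ S₁.tag]
22. n13.idx = false  [terminal]
23. n14.key = 9  [terminal]
24. n15.tag = -1  [terminal]
25. n12.ok = true  [c.tag == -1]
26. n12.pre = "pr"  ["pr"]
27. n16.acc = 13  [len(C₁.pre) + 11]
28. n16.hot = true  [C₁.ok == true]
29. n17.idx = false  [terminal]
30. n18.tag = 1  [terminal]
31. n19.tag = 25  [terminal]
32. n16.wid = -6  [c₁.tag * -2 + 44]
33. n16.tag = "vq"  ["vq"]
34. n11.ok = true  [C₁.ok == true]
35. n11.pre = "prq"  [C₁.pre ++ "q"]
36. n10.live = 19  [19]
37. n10.lab = 13  [len(C.pre) + 10]
38. n10.cnt = "zprq"  ["z" ++ C.pre]
39. n20.idx = true  [terminal]
40. n1.wid = -9  [D.lab - 22]
41. n1.tag = "kmu"  [S₁.tag ++ "u"]
42. n0.wid = 21  [S₁.wid + S₀.acc + 9]
43. n0.tag = "vu"  ["vu"]

21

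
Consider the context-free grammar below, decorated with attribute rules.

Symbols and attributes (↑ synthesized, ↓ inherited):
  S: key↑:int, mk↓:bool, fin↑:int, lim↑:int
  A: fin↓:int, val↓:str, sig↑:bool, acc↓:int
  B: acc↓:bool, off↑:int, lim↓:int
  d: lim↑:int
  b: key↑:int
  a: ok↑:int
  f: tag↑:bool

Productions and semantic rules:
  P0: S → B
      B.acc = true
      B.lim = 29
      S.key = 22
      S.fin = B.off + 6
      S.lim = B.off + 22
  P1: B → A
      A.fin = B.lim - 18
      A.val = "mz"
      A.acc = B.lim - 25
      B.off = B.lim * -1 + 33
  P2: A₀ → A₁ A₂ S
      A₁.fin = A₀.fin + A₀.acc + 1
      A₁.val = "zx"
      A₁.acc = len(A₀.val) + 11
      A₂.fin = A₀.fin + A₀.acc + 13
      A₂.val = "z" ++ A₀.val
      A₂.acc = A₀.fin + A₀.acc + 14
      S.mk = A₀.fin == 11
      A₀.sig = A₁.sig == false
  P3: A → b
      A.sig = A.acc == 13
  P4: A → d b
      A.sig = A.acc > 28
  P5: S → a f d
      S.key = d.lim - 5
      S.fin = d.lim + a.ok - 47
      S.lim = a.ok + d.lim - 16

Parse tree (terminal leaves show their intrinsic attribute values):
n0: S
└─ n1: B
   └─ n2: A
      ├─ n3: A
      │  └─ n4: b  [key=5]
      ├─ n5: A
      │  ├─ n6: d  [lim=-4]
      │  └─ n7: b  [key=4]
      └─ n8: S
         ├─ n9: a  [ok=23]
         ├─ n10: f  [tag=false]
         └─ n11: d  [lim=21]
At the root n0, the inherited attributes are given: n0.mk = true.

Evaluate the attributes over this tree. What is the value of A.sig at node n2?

1. n0.mk = true  [given at root]
2. n1.acc = true  [true]
3. n1.lim = 29  [29]
4. n2.fin = 11  [B.lim - 18]
5. n2.val = "mz"  ["mz"]
6. n2.acc = 4  [B.lim - 25]
7. n3.fin = 16  [A₀.fin + A₀.acc + 1]
8. n3.val = "zx"  ["zx"]
9. n3.acc = 13  [len(A₀.val) + 11]
10. n4.key = 5  [terminal]
11. n3.sig = true  [A.acc == 13]
12. n5.fin = 28  [A₀.fin + A₀.acc + 13]
13. n5.val = "zmz"  ["z" ++ A₀.val]
14. n5.acc = 29  [A₀.fin + A₀.acc + 14]
15. n6.lim = -4  [terminal]
16. n7.key = 4  [terminal]
17. n5.sig = true  [A.acc > 28]
18. n8.mk = true  [A₀.fin == 11]
19. n9.ok = 23  [terminal]
20. n10.tag = false  [terminal]
21. n11.lim = 21  [terminal]
22. n8.key = 16  [d.lim - 5]
23. n8.fin = -3  [d.lim + a.ok - 47]
24. n8.lim = 28  [a.ok + d.lim - 16]
25. n2.sig = false  [A₁.sig == false]
26. n1.off = 4  [B.lim * -1 + 33]
27. n0.key = 22  [22]
28. n0.fin = 10  [B.off + 6]
29. n0.lim = 26  [B.off + 22]

false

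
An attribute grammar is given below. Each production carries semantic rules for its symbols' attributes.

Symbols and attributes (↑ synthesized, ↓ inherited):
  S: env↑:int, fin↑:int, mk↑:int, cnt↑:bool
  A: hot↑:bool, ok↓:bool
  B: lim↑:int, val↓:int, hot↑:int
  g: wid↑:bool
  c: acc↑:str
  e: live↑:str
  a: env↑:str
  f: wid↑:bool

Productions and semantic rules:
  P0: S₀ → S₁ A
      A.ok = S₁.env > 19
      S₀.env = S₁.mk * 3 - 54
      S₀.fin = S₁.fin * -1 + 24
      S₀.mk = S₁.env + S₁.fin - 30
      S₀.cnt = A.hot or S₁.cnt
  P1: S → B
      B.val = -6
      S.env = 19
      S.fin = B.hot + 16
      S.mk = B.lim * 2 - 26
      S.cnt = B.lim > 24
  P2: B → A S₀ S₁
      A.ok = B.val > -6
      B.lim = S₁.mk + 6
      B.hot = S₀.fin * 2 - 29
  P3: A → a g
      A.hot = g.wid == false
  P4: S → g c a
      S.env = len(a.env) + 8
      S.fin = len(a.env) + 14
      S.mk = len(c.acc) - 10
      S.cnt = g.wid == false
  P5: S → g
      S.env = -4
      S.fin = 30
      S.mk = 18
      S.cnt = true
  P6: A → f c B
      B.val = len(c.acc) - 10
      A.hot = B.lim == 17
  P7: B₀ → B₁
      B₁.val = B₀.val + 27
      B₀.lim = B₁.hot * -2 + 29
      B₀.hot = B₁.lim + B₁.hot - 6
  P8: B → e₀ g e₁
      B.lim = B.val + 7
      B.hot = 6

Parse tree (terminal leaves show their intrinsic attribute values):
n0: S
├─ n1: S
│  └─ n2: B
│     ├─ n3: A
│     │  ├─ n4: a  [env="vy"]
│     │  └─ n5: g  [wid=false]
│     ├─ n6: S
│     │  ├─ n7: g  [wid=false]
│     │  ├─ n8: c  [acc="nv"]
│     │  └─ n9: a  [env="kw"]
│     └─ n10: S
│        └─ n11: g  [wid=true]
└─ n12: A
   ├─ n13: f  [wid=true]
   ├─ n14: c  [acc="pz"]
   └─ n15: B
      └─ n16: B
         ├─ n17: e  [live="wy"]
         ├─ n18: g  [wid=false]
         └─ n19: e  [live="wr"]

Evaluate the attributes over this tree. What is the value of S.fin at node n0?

1. n2.val = -6  [-6]
2. n3.ok = false  [B.val > -6]
3. n4.env = "vy"  [terminal]
4. n5.wid = false  [terminal]
5. n3.hot = true  [g.wid == false]
6. n7.wid = false  [terminal]
7. n8.acc = "nv"  [terminal]
8. n9.env = "kw"  [terminal]
9. n6.env = 10  [len(a.env) + 8]
10. n6.fin = 16  [len(a.env) + 14]
11. n6.mk = -8  [len(c.acc) - 10]
12. n6.cnt = true  [g.wid == false]
13. n11.wid = true  [terminal]
14. n10.env = -4  [-4]
15. n10.fin = 30  [30]
16. n10.mk = 18  [18]
17. n10.cnt = true  [true]
18. n2.lim = 24  [S₁.mk + 6]
19. n2.hot = 3  [S₀.fin * 2 - 29]
20. n1.env = 19  [19]
21. n1.fin = 19  [B.hot + 16]
22. n1.mk = 22  [B.lim * 2 - 26]
23. n1.cnt = false  [B.lim > 24]
24. n12.ok = false  [S₁.env > 19]
25. n13.wid = true  [terminal]
26. n14.acc = "pz"  [terminal]
27. n15.val = -8  [len(c.acc) - 10]
28. n16.val = 19  [B₀.val + 27]
29. n17.live = "wy"  [terminal]
30. n18.wid = false  [terminal]
31. n19.live = "wr"  [terminal]
32. n16.lim = 26  [B.val + 7]
33. n16.hot = 6  [6]
34. n15.lim = 17  [B₁.hot * -2 + 29]
35. n15.hot = 26  [B₁.lim + B₁.hot - 6]
36. n12.hot = true  [B.lim == 17]
37. n0.env = 12  [S₁.mk * 3 - 54]
38. n0.fin = 5  [S₁.fin * -1 + 24]
39. n0.mk = 8  [S₁.env + S₁.fin - 30]
40. n0.cnt = true  [A.hot or S₁.cnt]

5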